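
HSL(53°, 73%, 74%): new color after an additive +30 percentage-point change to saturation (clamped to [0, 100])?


Original S = 73%
Adjustment = +30 percentage points
New S = 73 + (30) = 103
Clamp to [0, 100] → 100
= HSL(53°, 100%, 74%)


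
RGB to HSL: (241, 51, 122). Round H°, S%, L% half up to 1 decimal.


Normalize: R'=241/255≈0.9451, G'=51/255≈0.2000, B'=122/255≈0.4784
Max=241/255, Min=51/255, Δ=Max-Min=190/255
L = (Max+Min)/2 = (241+51)/510 = 292/510 = 0.57254… → L = 57.3%
L > 0.5 → S = Δ/(2-Max-Min) = 190/(510-241-51) = 190/218 = 0.87155… → S = 87.2%
(the 1/255 factors cancel in S and H, so raw channel differences can be used)
Max is R' → H = 60 × (((G-B)/Δ) mod 6) = 60 × (((51-122)/190) mod 6)
  (-71)/190 = -0.3736…; negative, so add 6 → 5.6263…
  H = 60 × 5.6263… = 337.578…° → H = 337.6°
= HSL(337.6°, 87.2%, 57.3%)


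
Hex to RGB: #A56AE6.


A5 → 165 (R)
6A → 106 (G)
E6 → 230 (B)
= RGB(165, 106, 230)


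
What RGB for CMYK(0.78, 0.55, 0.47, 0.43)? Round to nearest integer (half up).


R = 255 × (1-C) × (1-K) = 255 × 0.22 × 0.57 = 31.977 → 32
G = 255 × (1-M) × (1-K) = 255 × 0.45 × 0.57 = 65.4075 → 65
B = 255 × (1-Y) × (1-K) = 255 × 0.53 × 0.57 = 77.0355 → 77
= RGB(32, 65, 77)


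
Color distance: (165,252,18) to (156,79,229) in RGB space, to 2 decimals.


d = √[(R₁-R₂)² + (G₁-G₂)² + (B₁-B₂)²]
d = √[(165-156)² + (252-79)² + (18-229)²]
d = √[81 + 29929 + 44521]
d = √74531
d ≈ 273.00


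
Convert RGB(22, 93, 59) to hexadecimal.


R = 22 → 16 (hex)
G = 93 → 5D (hex)
B = 59 → 3B (hex)
Hex = #165D3B


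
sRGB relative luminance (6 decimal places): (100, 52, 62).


Linearize each channel (sRGB transfer function): c = v/255; c_lin = c/12.92 if c ≤ 0.04045, else ((c+0.055)/1.055)^2.4
  R: 100/255 ≈ 0.392157 > 0.04045 → ((0.392157+0.055)/1.055)^2.4 ≈ 0.127438
  G: 52/255 ≈ 0.203922 > 0.04045 → ((0.203922+0.055)/1.055)^2.4 ≈ 0.034340
  B: 62/255 ≈ 0.243137 > 0.04045 → ((0.243137+0.055)/1.055)^2.4 ≈ 0.048172
R_lin = 0.127438, G_lin = 0.034340, B_lin = 0.048172
L = 0.2126×R + 0.7152×G + 0.0722×B
L = 0.2126×0.127438 + 0.7152×0.034340 + 0.0722×0.048172
L ≈ 0.055131


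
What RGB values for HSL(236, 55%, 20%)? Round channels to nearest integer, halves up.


H=236°, S=0.55, L=0.20
C = (1-|2L-1|)×S = (1-|-0.60|)×0.55 = 0.22
H' = H/60 = 236/60 ≈ 3.9333; X = C×(1-|H' mod 2 - 1|) ≈ 0.0147
m = L - C/2 = 0.20 - 0.11 = 0.09
Sector ⌊H'⌋ = 3 → (R',G',B') = (0.0, ≈0.0147, 0.22)
RGB = ((R'+m)×255, (G'+m)×255, (B'+m)×255) = (22.95, 26.69, 79.05)
Round half up → RGB(23, 27, 79)


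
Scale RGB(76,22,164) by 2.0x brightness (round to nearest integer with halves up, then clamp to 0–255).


Multiply each channel by 2.0, round half up, clamp to [0, 255]
R: 76×2.0 = 152
G: 22×2.0 = 44
B: 164×2.0 = 328 → clamp → 255
= RGB(152, 44, 255)


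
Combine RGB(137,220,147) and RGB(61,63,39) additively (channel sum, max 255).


Additive: each channel = min(255, C₁+C₂)
R: 137+61 = 198 → 198
G: 220+63 = 283 → 255
B: 147+39 = 186 → 186
= RGB(198, 255, 186)


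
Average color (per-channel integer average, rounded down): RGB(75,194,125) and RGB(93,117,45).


Midpoint: each channel = ⌊(C₁+C₂)/2⌋
R: ⌊(75+93)/2⌋ = 84
G: ⌊(194+117)/2⌋ = 155
B: ⌊(125+45)/2⌋ = 85
= RGB(84, 155, 85)


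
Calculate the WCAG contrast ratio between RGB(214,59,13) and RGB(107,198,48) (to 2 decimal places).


Linearize each sRGB channel c=v/255: c/12.92 if c ≤ 0.04045 else ((c+0.055)/1.055)^2.4
L = 0.2126×R_lin + 0.7152×G_lin + 0.0722×B_lin
Color 1 (214,59,13):
  R=214: 214/255≈0.8392 > 0.04045 → ((0.8392+0.055)/1.055)^2.4 ≈ 0.67244
  G=59: 59/255≈0.2314 > 0.04045 → ((0.2314+0.055)/1.055)^2.4 ≈ 0.04374
  B=13: 13/255≈0.0510 > 0.04045 → ((0.0510+0.055)/1.055)^2.4 ≈ 0.00402
  L1 = 0.2126×0.67244 + 0.7152×0.04374 + 0.0722×0.00402 ≈ 0.17453
Color 2 (107,198,48):
  R=107: 107/255≈0.4196 > 0.04045 → ((0.4196+0.055)/1.055)^2.4 ≈ 0.14703
  G=198: 198/255≈0.7765 > 0.04045 → ((0.7765+0.055)/1.055)^2.4 ≈ 0.56471
  B=48: 48/255≈0.1882 > 0.04045 → ((0.1882+0.055)/1.055)^2.4 ≈ 0.02956
  L2 = 0.2126×0.14703 + 0.7152×0.56471 + 0.0722×0.02956 ≈ 0.43727
Lighter = 0.43727, Darker = 0.17453
Ratio = (L_lighter + 0.05) / (L_darker + 0.05)
Ratio = (0.43727 + 0.05) / (0.17453 + 0.05) = 0.48727 / 0.22453 ≈ 2.1702
Ratio ≈ 2.17:1


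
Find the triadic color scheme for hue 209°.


Triadic: equally spaced at 120° intervals
H1 = 209°
H2 = (209 + 120) mod 360 = 329°
H3 = (209 + 240) mod 360 = 89°
Triadic = 209°, 329°, 89°


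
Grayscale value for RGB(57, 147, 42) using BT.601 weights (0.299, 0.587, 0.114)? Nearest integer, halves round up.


Gray = 0.299×R + 0.587×G + 0.114×B
Gray = 0.299×57 + 0.587×147 + 0.114×42
Gray = 17.043 + 86.289 + 4.788
Gray = 108.120 → round half up → 108
Gray = 108


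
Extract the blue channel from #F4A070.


Color: #F4A070
R = F4 = 244
G = A0 = 160
B = 70 = 112
Blue = 112


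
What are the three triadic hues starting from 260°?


Triadic: equally spaced at 120° intervals
H1 = 260°
H2 = (260 + 120) mod 360 = 20°
H3 = (260 + 240) mod 360 = 140°
Triadic = 260°, 20°, 140°


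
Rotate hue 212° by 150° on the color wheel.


New hue = (H + rotation) mod 360
New hue = (212 + 150) mod 360
= 362 mod 360
= 2°


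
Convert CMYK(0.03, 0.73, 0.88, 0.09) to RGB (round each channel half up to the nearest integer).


R = 255 × (1-C) × (1-K) = 255 × 0.97 × 0.91 = 225.0885 → 225
G = 255 × (1-M) × (1-K) = 255 × 0.27 × 0.91 = 62.6535 → 63
B = 255 × (1-Y) × (1-K) = 255 × 0.12 × 0.91 = 27.846 → 28
= RGB(225, 63, 28)


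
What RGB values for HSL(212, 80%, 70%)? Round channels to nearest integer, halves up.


H=212°, S=0.80, L=0.70
C = (1-|2L-1|)×S = (1-|0.40|)×0.80 = 0.48
H' = H/60 = 212/60 ≈ 3.5333; X = C×(1-|H' mod 2 - 1|) = 0.224
m = L - C/2 = 0.70 - 0.24 = 0.46
Sector ⌊H'⌋ = 3 → (R',G',B') = (0.0, 0.224, 0.48)
RGB = ((R'+m)×255, (G'+m)×255, (B'+m)×255) = (117.3, 174.42, 239.7)
Round half up → RGB(117, 174, 240)


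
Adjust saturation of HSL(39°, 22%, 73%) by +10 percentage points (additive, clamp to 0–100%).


Original S = 22%
Adjustment = +10 percentage points
New S = 22 + (10) = 32
Clamp to [0, 100] → 32
= HSL(39°, 32%, 73%)


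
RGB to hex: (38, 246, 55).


R = 38 → 26 (hex)
G = 246 → F6 (hex)
B = 55 → 37 (hex)
Hex = #26F637


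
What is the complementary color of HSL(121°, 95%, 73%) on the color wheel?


Complement = opposite side of color wheel = hue + 180°
H' = (121 + 180) mod 360 = 301°
S and L unchanged.
= HSL(301°, 95%, 73%)


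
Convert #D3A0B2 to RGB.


D3 → 211 (R)
A0 → 160 (G)
B2 → 178 (B)
= RGB(211, 160, 178)


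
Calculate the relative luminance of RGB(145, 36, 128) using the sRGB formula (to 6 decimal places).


Linearize each channel (sRGB transfer function): c = v/255; c_lin = c/12.92 if c ≤ 0.04045, else ((c+0.055)/1.055)^2.4
  R: 145/255 ≈ 0.568627 > 0.04045 → ((0.568627+0.055)/1.055)^2.4 ≈ 0.283149
  G: 36/255 ≈ 0.141176 > 0.04045 → ((0.141176+0.055)/1.055)^2.4 ≈ 0.017642
  B: 128/255 ≈ 0.501961 > 0.04045 → ((0.501961+0.055)/1.055)^2.4 ≈ 0.215861
R_lin = 0.283149, G_lin = 0.017642, B_lin = 0.215861
L = 0.2126×R + 0.7152×G + 0.0722×B
L = 0.2126×0.283149 + 0.7152×0.017642 + 0.0722×0.215861
L ≈ 0.088400


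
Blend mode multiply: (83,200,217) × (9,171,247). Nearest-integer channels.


Multiply: C = A×B/255, rounded to nearest integer
R: 83×9/255 = 747/255 ≈ 2.929 → 3
G: 200×171/255 = 34200/255 ≈ 134.118 → 134
B: 217×247/255 = 53599/255 ≈ 210.192 → 210
= RGB(3, 134, 210)


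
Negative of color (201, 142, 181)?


Invert: (255-R, 255-G, 255-B)
R: 255-201 = 54
G: 255-142 = 113
B: 255-181 = 74
= RGB(54, 113, 74)


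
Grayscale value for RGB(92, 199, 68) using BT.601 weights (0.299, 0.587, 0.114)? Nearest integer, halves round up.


Gray = 0.299×R + 0.587×G + 0.114×B
Gray = 0.299×92 + 0.587×199 + 0.114×68
Gray = 27.508 + 116.813 + 7.752
Gray = 152.073 → round half up → 152
Gray = 152


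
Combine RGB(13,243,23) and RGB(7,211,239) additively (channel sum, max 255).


Additive: each channel = min(255, C₁+C₂)
R: 13+7 = 20 → 20
G: 243+211 = 454 → 255
B: 23+239 = 262 → 255
= RGB(20, 255, 255)


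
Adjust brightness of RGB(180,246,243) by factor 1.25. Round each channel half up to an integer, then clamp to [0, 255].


Multiply each channel by 1.25, round half up, clamp to [0, 255]
R: 180×1.25 = 225
G: 246×1.25 = 307.5 → round → 308 → clamp → 255
B: 243×1.25 = 303.75 → round → 304 → clamp → 255
= RGB(225, 255, 255)


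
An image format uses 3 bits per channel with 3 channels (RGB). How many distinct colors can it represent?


Total bits = 3 bits/channel × 3 channels = 9 bits
Distinct colors = 2^9
= 512 colors


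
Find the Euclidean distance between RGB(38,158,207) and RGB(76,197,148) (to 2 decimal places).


d = √[(R₁-R₂)² + (G₁-G₂)² + (B₁-B₂)²]
d = √[(38-76)² + (158-197)² + (207-148)²]
d = √[1444 + 1521 + 3481]
d = √6446
d ≈ 80.29


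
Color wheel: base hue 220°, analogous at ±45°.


Base hue: 220°
Left analog: (220 - 45) mod 360 = 175°
Right analog: (220 + 45) mod 360 = 265°
Analogous hues = 175° and 265°


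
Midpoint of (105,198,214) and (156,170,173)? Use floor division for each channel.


Midpoint: each channel = ⌊(C₁+C₂)/2⌋
R: ⌊(105+156)/2⌋ = 130
G: ⌊(198+170)/2⌋ = 184
B: ⌊(214+173)/2⌋ = 193
= RGB(130, 184, 193)


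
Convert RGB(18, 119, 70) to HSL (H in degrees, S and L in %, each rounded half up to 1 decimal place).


Normalize: R'=18/255≈0.0706, G'=119/255≈0.4667, B'=70/255≈0.2745
Max=119/255, Min=18/255, Δ=Max-Min=101/255
L = (Max+Min)/2 = (119+18)/510 = 137/510 = 0.26862… → L = 26.9%
L ≤ 0.5 → S = Δ/(Max+Min) = 101/(119+18) = 101/137 = 0.73722… → S = 73.7%
(the 1/255 factors cancel in S and H, so raw channel differences can be used)
Max is G' → H = 60 × ((B-R)/Δ + 2) = 60 × ((70-18)/101 + 2)
  52/101 + 2 = 0.5148… + 2 = 2.5148…
  H = 60 × 2.5148… = 150.891…° → H = 150.9°
= HSL(150.9°, 73.7%, 26.9%)


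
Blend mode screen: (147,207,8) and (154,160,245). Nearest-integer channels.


Screen: C = 255 - (255-A)×(255-B)/255, rounded to nearest integer
R: 255 - (255-147)×(255-154)/255 = 255 - 10908/255 ≈ 255 - 42.776 = 212.224 → 212
G: 255 - (255-207)×(255-160)/255 = 255 - 4560/255 ≈ 255 - 17.882 = 237.118 → 237
B: 255 - (255-8)×(255-245)/255 = 255 - 2470/255 ≈ 255 - 9.686 = 245.314 → 245
= RGB(212, 237, 245)


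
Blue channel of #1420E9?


Color: #1420E9
R = 14 = 20
G = 20 = 32
B = E9 = 233
Blue = 233


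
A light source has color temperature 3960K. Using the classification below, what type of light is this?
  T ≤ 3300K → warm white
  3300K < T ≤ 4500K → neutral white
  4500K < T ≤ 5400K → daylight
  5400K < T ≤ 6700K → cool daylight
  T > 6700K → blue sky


Temperature: 3960K
3300K < 3960K ≤ 4500K → neutral white
Classification: neutral white


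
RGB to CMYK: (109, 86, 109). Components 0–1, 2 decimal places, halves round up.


R'=109/255≈0.4275, G'=86/255≈0.3373, B'=109/255≈0.4275
K = 1 - max(R',G',B') = 1 - 109/255 = 146/255 = 0.57254… → 0.57
(1-R'-K)/(1-K) simplifies to (max-R)/max with max = 109:
C = (109-109)/109 = 0/109 = 0 → 0.00
M = (109-86)/109 = 23/109 = 0.21100… → 0.21
Y = (109-109)/109 = 0/109 = 0 → 0.00
= CMYK(0.00, 0.21, 0.00, 0.57)


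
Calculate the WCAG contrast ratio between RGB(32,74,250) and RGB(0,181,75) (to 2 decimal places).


Linearize each sRGB channel c=v/255: c/12.92 if c ≤ 0.04045 else ((c+0.055)/1.055)^2.4
L = 0.2126×R_lin + 0.7152×G_lin + 0.0722×B_lin
Color 1 (32,74,250):
  R=32: 32/255≈0.1255 > 0.04045 → ((0.1255+0.055)/1.055)^2.4 ≈ 0.01444
  G=74: 74/255≈0.2902 > 0.04045 → ((0.2902+0.055)/1.055)^2.4 ≈ 0.06848
  B=250: 250/255≈0.9804 > 0.04045 → ((0.9804+0.055)/1.055)^2.4 ≈ 0.95597
  L1 = 0.2126×0.01444 + 0.7152×0.06848 + 0.0722×0.95597 ≈ 0.12107
Color 2 (0,181,75):
  R=0: 0/255≈0.0000 ≤ 0.04045 → 0.0000/12.92 ≈ 0.00000
  G=181: 181/255≈0.7098 > 0.04045 → ((0.7098+0.055)/1.055)^2.4 ≈ 0.46208
  B=75: 75/255≈0.2941 > 0.04045 → ((0.2941+0.055)/1.055)^2.4 ≈ 0.07036
  L2 = 0.2126×0.00000 + 0.7152×0.46208 + 0.0722×0.07036 ≈ 0.33556
Lighter = 0.33556, Darker = 0.12107
Ratio = (L_lighter + 0.05) / (L_darker + 0.05)
Ratio = (0.33556 + 0.05) / (0.12107 + 0.05) = 0.38556 / 0.17107 ≈ 2.2538
Ratio ≈ 2.25:1


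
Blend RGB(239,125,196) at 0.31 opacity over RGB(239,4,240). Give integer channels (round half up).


C = α×F + (1-α)×B, with 1-α = 0.69
R: 0.31×239 + 0.69×239 = 74.09 + 164.91 = 239.00 → 239
G: 0.31×125 + 0.69×4 = 38.75 + 2.76 = 41.51 → 42
B: 0.31×196 + 0.69×240 = 60.76 + 165.60 = 226.36 → 226
= RGB(239, 42, 226)


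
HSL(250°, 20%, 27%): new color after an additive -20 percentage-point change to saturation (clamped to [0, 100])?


Original S = 20%
Adjustment = -20 percentage points
New S = 20 + (-20) = 0
Clamp to [0, 100] → 0
= HSL(250°, 0%, 27%)


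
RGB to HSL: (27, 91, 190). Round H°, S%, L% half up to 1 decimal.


Normalize: R'=27/255≈0.1059, G'=91/255≈0.3569, B'=190/255≈0.7451
Max=190/255, Min=27/255, Δ=Max-Min=163/255
L = (Max+Min)/2 = (190+27)/510 = 217/510 = 0.42549… → L = 42.5%
L ≤ 0.5 → S = Δ/(Max+Min) = 163/(190+27) = 163/217 = 0.75115… → S = 75.1%
(the 1/255 factors cancel in S and H, so raw channel differences can be used)
Max is B' → H = 60 × ((R-G)/Δ + 4) = 60 × ((27-91)/163 + 4)
  -64/163 + 4 = -0.3926… + 4 = 3.6073…
  H = 60 × 3.6073… = 216.441…° → H = 216.4°
= HSL(216.4°, 75.1%, 42.5%)


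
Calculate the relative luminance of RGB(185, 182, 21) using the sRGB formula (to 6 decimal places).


Linearize each channel (sRGB transfer function): c = v/255; c_lin = c/12.92 if c ≤ 0.04045, else ((c+0.055)/1.055)^2.4
  R: 185/255 ≈ 0.725490 > 0.04045 → ((0.725490+0.055)/1.055)^2.4 ≈ 0.485150
  G: 182/255 ≈ 0.713725 > 0.04045 → ((0.713725+0.055)/1.055)^2.4 ≈ 0.467784
  B: 21/255 ≈ 0.082353 > 0.04045 → ((0.082353+0.055)/1.055)^2.4 ≈ 0.007499
R_lin = 0.485150, G_lin = 0.467784, B_lin = 0.007499
L = 0.2126×R + 0.7152×G + 0.0722×B
L = 0.2126×0.485150 + 0.7152×0.467784 + 0.0722×0.007499
L ≈ 0.438243


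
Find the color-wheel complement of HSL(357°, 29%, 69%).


Complement = opposite side of color wheel = hue + 180°
H' = (357 + 180) mod 360 = 177°
S and L unchanged.
= HSL(177°, 29%, 69%)


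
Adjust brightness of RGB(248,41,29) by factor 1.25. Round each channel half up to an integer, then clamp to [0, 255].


Multiply each channel by 1.25, round half up, clamp to [0, 255]
R: 248×1.25 = 310 → clamp → 255
G: 41×1.25 = 51.25 → round → 51
B: 29×1.25 = 36.25 → round → 36
= RGB(255, 51, 36)


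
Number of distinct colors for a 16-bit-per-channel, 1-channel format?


Total bits = 16 bits/channel × 1 channels = 16 bits
Distinct colors = 2^16
= 65,536 colors


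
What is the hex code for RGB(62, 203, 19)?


R = 62 → 3E (hex)
G = 203 → CB (hex)
B = 19 → 13 (hex)
Hex = #3ECB13


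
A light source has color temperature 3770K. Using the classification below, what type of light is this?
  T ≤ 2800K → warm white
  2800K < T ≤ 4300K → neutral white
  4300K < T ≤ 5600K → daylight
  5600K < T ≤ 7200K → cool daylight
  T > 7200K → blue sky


Temperature: 3770K
2800K < 3770K ≤ 4300K → neutral white
Classification: neutral white


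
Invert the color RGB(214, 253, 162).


Invert: (255-R, 255-G, 255-B)
R: 255-214 = 41
G: 255-253 = 2
B: 255-162 = 93
= RGB(41, 2, 93)


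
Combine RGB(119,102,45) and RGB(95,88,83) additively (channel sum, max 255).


Additive: each channel = min(255, C₁+C₂)
R: 119+95 = 214 → 214
G: 102+88 = 190 → 190
B: 45+83 = 128 → 128
= RGB(214, 190, 128)


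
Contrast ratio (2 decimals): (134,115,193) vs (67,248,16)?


Linearize each sRGB channel c=v/255: c/12.92 if c ≤ 0.04045 else ((c+0.055)/1.055)^2.4
L = 0.2126×R_lin + 0.7152×G_lin + 0.0722×B_lin
Color 1 (134,115,193):
  R=134: 134/255≈0.5255 > 0.04045 → ((0.5255+0.055)/1.055)^2.4 ≈ 0.23840
  G=115: 115/255≈0.4510 > 0.04045 → ((0.4510+0.055)/1.055)^2.4 ≈ 0.17144
  B=193: 193/255≈0.7569 > 0.04045 → ((0.7569+0.055)/1.055)^2.4 ≈ 0.53328
  L1 = 0.2126×0.23840 + 0.7152×0.17144 + 0.0722×0.53328 ≈ 0.21180
Color 2 (67,248,16):
  R=67: 67/255≈0.2627 > 0.04045 → ((0.2627+0.055)/1.055)^2.4 ≈ 0.05613
  G=248: 248/255≈0.9725 > 0.04045 → ((0.9725+0.055)/1.055)^2.4 ≈ 0.93869
  B=16: 16/255≈0.0627 > 0.04045 → ((0.0627+0.055)/1.055)^2.4 ≈ 0.00518
  L2 = 0.2126×0.05613 + 0.7152×0.93869 + 0.0722×0.00518 ≈ 0.68366
Lighter = 0.68366, Darker = 0.21180
Ratio = (L_lighter + 0.05) / (L_darker + 0.05)
Ratio = (0.68366 + 0.05) / (0.21180 + 0.05) = 0.73366 / 0.26180 ≈ 2.8023
Ratio ≈ 2.80:1


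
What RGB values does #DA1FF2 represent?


DA → 218 (R)
1F → 31 (G)
F2 → 242 (B)
= RGB(218, 31, 242)


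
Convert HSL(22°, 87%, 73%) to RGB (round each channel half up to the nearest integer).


H=22°, S=0.87, L=0.73
C = (1-|2L-1|)×S = (1-|0.46|)×0.87 = 0.4698
H' = H/60 = 22/60 ≈ 0.3667; X = C×(1-|H' mod 2 - 1|) = 0.17226
m = L - C/2 = 0.73 - 0.2349 = 0.4951
Sector ⌊H'⌋ = 0 → (R',G',B') = (0.4698, 0.17226, 0.0)
RGB = ((R'+m)×255, (G'+m)×255, (B'+m)×255) = (246.0495, 170.1768, 126.2505)
Round half up → RGB(246, 170, 126)


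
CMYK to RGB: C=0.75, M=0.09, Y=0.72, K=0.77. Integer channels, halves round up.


R = 255 × (1-C) × (1-K) = 255 × 0.25 × 0.23 = 14.6625 → 15
G = 255 × (1-M) × (1-K) = 255 × 0.91 × 0.23 = 53.3715 → 53
B = 255 × (1-Y) × (1-K) = 255 × 0.28 × 0.23 = 16.422 → 16
= RGB(15, 53, 16)


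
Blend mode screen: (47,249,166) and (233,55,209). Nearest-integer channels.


Screen: C = 255 - (255-A)×(255-B)/255, rounded to nearest integer
R: 255 - (255-47)×(255-233)/255 = 255 - 4576/255 ≈ 255 - 17.945 = 237.055 → 237
G: 255 - (255-249)×(255-55)/255 = 255 - 1200/255 ≈ 255 - 4.706 = 250.294 → 250
B: 255 - (255-166)×(255-209)/255 = 255 - 4094/255 ≈ 255 - 16.055 = 238.945 → 239
= RGB(237, 250, 239)


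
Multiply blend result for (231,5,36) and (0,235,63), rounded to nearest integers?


Multiply: C = A×B/255, rounded to nearest integer
R: 231×0/255 = 0/255 ≈ 0.000 → 0
G: 5×235/255 = 1175/255 ≈ 4.608 → 5
B: 36×63/255 = 2268/255 ≈ 8.894 → 9
= RGB(0, 5, 9)


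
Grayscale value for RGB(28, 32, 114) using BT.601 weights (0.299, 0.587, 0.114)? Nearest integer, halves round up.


Gray = 0.299×R + 0.587×G + 0.114×B
Gray = 0.299×28 + 0.587×32 + 0.114×114
Gray = 8.372 + 18.784 + 12.996
Gray = 40.152 → round half up → 40
Gray = 40


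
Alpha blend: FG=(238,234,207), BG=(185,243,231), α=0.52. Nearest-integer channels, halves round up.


C = α×F + (1-α)×B, with 1-α = 0.48
R: 0.52×238 + 0.48×185 = 123.76 + 88.80 = 212.56 → 213
G: 0.52×234 + 0.48×243 = 121.68 + 116.64 = 238.32 → 238
B: 0.52×207 + 0.48×231 = 107.64 + 110.88 = 218.52 → 219
= RGB(213, 238, 219)


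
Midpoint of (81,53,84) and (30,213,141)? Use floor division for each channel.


Midpoint: each channel = ⌊(C₁+C₂)/2⌋
R: ⌊(81+30)/2⌋ = 55
G: ⌊(53+213)/2⌋ = 133
B: ⌊(84+141)/2⌋ = 112
= RGB(55, 133, 112)


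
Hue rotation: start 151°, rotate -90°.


New hue = (H + rotation) mod 360
New hue = (151 -90) mod 360
= 61 mod 360
= 61°


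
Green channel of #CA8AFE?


Color: #CA8AFE
R = CA = 202
G = 8A = 138
B = FE = 254
Green = 138


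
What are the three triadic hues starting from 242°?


Triadic: equally spaced at 120° intervals
H1 = 242°
H2 = (242 + 120) mod 360 = 2°
H3 = (242 + 240) mod 360 = 122°
Triadic = 242°, 2°, 122°


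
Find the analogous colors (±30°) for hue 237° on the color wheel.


Base hue: 237°
Left analog: (237 - 30) mod 360 = 207°
Right analog: (237 + 30) mod 360 = 267°
Analogous hues = 207° and 267°


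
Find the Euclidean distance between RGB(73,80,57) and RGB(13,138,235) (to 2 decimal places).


d = √[(R₁-R₂)² + (G₁-G₂)² + (B₁-B₂)²]
d = √[(73-13)² + (80-138)² + (57-235)²]
d = √[3600 + 3364 + 31684]
d = √38648
d ≈ 196.59


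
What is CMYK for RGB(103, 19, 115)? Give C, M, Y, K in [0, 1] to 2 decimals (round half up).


R'=103/255≈0.4039, G'=19/255≈0.0745, B'=115/255≈0.4510
K = 1 - max(R',G',B') = 1 - 115/255 = 140/255 = 0.54901… → 0.55
(1-R'-K)/(1-K) simplifies to (max-R)/max with max = 115:
C = (115-103)/115 = 12/115 = 0.10434… → 0.10
M = (115-19)/115 = 96/115 = 0.83478… → 0.83
Y = (115-115)/115 = 0/115 = 0 → 0.00
= CMYK(0.10, 0.83, 0.00, 0.55)


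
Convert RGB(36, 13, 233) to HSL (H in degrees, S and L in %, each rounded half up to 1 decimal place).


Normalize: R'=36/255≈0.1412, G'=13/255≈0.0510, B'=233/255≈0.9137
Max=233/255, Min=13/255, Δ=Max-Min=220/255
L = (Max+Min)/2 = (233+13)/510 = 246/510 = 0.48235… → L = 48.2%
L ≤ 0.5 → S = Δ/(Max+Min) = 220/(233+13) = 220/246 = 0.89430… → S = 89.4%
(the 1/255 factors cancel in S and H, so raw channel differences can be used)
Max is B' → H = 60 × ((R-G)/Δ + 4) = 60 × ((36-13)/220 + 4)
  23/220 + 4 = 0.1045… + 4 = 4.1045…
  H = 60 × 4.1045… = 246.272…° → H = 246.3°
= HSL(246.3°, 89.4%, 48.2%)


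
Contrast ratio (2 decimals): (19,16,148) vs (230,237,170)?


Linearize each sRGB channel c=v/255: c/12.92 if c ≤ 0.04045 else ((c+0.055)/1.055)^2.4
L = 0.2126×R_lin + 0.7152×G_lin + 0.0722×B_lin
Color 1 (19,16,148):
  R=19: 19/255≈0.0745 > 0.04045 → ((0.0745+0.055)/1.055)^2.4 ≈ 0.00651
  G=16: 16/255≈0.0627 > 0.04045 → ((0.0627+0.055)/1.055)^2.4 ≈ 0.00518
  B=148: 148/255≈0.5804 > 0.04045 → ((0.5804+0.055)/1.055)^2.4 ≈ 0.29614
  L1 = 0.2126×0.00651 + 0.7152×0.00518 + 0.0722×0.29614 ≈ 0.02647
Color 2 (230,237,170):
  R=230: 230/255≈0.9020 > 0.04045 → ((0.9020+0.055)/1.055)^2.4 ≈ 0.79130
  G=237: 237/255≈0.9294 > 0.04045 → ((0.9294+0.055)/1.055)^2.4 ≈ 0.84687
  B=170: 170/255≈0.6667 > 0.04045 → ((0.6667+0.055)/1.055)^2.4 ≈ 0.40198
  L2 = 0.2126×0.79130 + 0.7152×0.84687 + 0.0722×0.40198 ≈ 0.80294
Lighter = 0.80294, Darker = 0.02647
Ratio = (L_lighter + 0.05) / (L_darker + 0.05)
Ratio = (0.80294 + 0.05) / (0.02647 + 0.05) = 0.85294 / 0.07647 ≈ 11.1537
Ratio ≈ 11.15:1


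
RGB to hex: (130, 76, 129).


R = 130 → 82 (hex)
G = 76 → 4C (hex)
B = 129 → 81 (hex)
Hex = #824C81


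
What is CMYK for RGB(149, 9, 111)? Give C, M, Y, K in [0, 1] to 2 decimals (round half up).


R'=149/255≈0.5843, G'=9/255≈0.0353, B'=111/255≈0.4353
K = 1 - max(R',G',B') = 1 - 149/255 = 106/255 = 0.41568… → 0.42
(1-R'-K)/(1-K) simplifies to (max-R)/max with max = 149:
C = (149-149)/149 = 0/149 = 0 → 0.00
M = (149-9)/149 = 140/149 = 0.93959… → 0.94
Y = (149-111)/149 = 38/149 = 0.25503… → 0.26
= CMYK(0.00, 0.94, 0.26, 0.42)


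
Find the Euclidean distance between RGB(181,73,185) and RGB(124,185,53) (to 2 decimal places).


d = √[(R₁-R₂)² + (G₁-G₂)² + (B₁-B₂)²]
d = √[(181-124)² + (73-185)² + (185-53)²]
d = √[3249 + 12544 + 17424]
d = √33217
d ≈ 182.26


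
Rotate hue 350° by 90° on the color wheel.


New hue = (H + rotation) mod 360
New hue = (350 + 90) mod 360
= 440 mod 360
= 80°


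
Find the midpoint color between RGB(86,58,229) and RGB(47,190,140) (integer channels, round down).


Midpoint: each channel = ⌊(C₁+C₂)/2⌋
R: ⌊(86+47)/2⌋ = 66
G: ⌊(58+190)/2⌋ = 124
B: ⌊(229+140)/2⌋ = 184
= RGB(66, 124, 184)


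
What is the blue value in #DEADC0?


Color: #DEADC0
R = DE = 222
G = AD = 173
B = C0 = 192
Blue = 192


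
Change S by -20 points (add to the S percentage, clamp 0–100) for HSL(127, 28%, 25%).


Original S = 28%
Adjustment = -20 percentage points
New S = 28 + (-20) = 8
Clamp to [0, 100] → 8
= HSL(127°, 8%, 25%)


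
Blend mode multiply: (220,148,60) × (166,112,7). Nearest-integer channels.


Multiply: C = A×B/255, rounded to nearest integer
R: 220×166/255 = 36520/255 ≈ 143.216 → 143
G: 148×112/255 = 16576/255 ≈ 65.004 → 65
B: 60×7/255 = 420/255 ≈ 1.647 → 2
= RGB(143, 65, 2)


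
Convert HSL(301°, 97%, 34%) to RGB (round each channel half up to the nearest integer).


H=301°, S=0.97, L=0.34
C = (1-|2L-1|)×S = (1-|-0.32|)×0.97 = 0.6596
H' = H/60 = 301/60 ≈ 5.0167; X = C×(1-|H' mod 2 - 1|) ≈ 0.6486
m = L - C/2 = 0.34 - 0.3298 = 0.0102
Sector ⌊H'⌋ = 5 → (R',G',B') = (0.6596, 0.0, ≈0.6486)
RGB = ((R'+m)×255, (G'+m)×255, (B'+m)×255) = (170.799, 2.601, 167.9957)
Round half up → RGB(171, 3, 168)


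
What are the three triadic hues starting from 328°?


Triadic: equally spaced at 120° intervals
H1 = 328°
H2 = (328 + 120) mod 360 = 88°
H3 = (328 + 240) mod 360 = 208°
Triadic = 328°, 88°, 208°


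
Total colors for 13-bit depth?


Colors = 2^bits = 2^13
= 8,192 colors


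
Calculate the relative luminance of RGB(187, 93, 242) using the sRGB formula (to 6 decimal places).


Linearize each channel (sRGB transfer function): c = v/255; c_lin = c/12.92 if c ≤ 0.04045, else ((c+0.055)/1.055)^2.4
  R: 187/255 ≈ 0.733333 > 0.04045 → ((0.733333+0.055)/1.055)^2.4 ≈ 0.496933
  G: 93/255 ≈ 0.364706 > 0.04045 → ((0.364706+0.055)/1.055)^2.4 ≈ 0.109462
  B: 242/255 ≈ 0.949020 > 0.04045 → ((0.949020+0.055)/1.055)^2.4 ≈ 0.887923
R_lin = 0.496933, G_lin = 0.109462, B_lin = 0.887923
L = 0.2126×R + 0.7152×G + 0.0722×B
L = 0.2126×0.496933 + 0.7152×0.109462 + 0.0722×0.887923
L ≈ 0.248043


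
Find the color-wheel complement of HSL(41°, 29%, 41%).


Complement = opposite side of color wheel = hue + 180°
H' = (41 + 180) mod 360 = 221°
S and L unchanged.
= HSL(221°, 29%, 41%)


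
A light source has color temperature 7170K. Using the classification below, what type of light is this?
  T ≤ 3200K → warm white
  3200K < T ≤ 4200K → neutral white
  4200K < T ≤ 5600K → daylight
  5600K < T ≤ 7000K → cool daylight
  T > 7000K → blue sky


Temperature: 7170K
7170K > 7000K → blue sky
Classification: blue sky


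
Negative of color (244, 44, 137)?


Invert: (255-R, 255-G, 255-B)
R: 255-244 = 11
G: 255-44 = 211
B: 255-137 = 118
= RGB(11, 211, 118)


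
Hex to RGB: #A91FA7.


A9 → 169 (R)
1F → 31 (G)
A7 → 167 (B)
= RGB(169, 31, 167)


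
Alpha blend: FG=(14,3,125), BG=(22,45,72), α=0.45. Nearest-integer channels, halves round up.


C = α×F + (1-α)×B, with 1-α = 0.55
R: 0.45×14 + 0.55×22 = 6.30 + 12.10 = 18.40 → 18
G: 0.45×3 + 0.55×45 = 1.35 + 24.75 = 26.10 → 26
B: 0.45×125 + 0.55×72 = 56.25 + 39.60 = 95.85 → 96
= RGB(18, 26, 96)


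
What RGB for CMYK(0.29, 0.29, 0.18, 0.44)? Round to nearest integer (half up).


R = 255 × (1-C) × (1-K) = 255 × 0.71 × 0.56 = 101.388 → 101
G = 255 × (1-M) × (1-K) = 255 × 0.71 × 0.56 = 101.388 → 101
B = 255 × (1-Y) × (1-K) = 255 × 0.82 × 0.56 = 117.096 → 117
= RGB(101, 101, 117)


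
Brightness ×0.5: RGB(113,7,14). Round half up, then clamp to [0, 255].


Multiply each channel by 0.5, round half up, clamp to [0, 255]
R: 113×0.5 = 56.5 → round → 57
G: 7×0.5 = 3.5 → round → 4
B: 14×0.5 = 7
= RGB(57, 4, 7)


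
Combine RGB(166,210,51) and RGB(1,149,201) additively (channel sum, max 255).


Additive: each channel = min(255, C₁+C₂)
R: 166+1 = 167 → 167
G: 210+149 = 359 → 255
B: 51+201 = 252 → 252
= RGB(167, 255, 252)


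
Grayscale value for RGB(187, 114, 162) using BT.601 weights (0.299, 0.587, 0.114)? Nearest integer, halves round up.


Gray = 0.299×R + 0.587×G + 0.114×B
Gray = 0.299×187 + 0.587×114 + 0.114×162
Gray = 55.913 + 66.918 + 18.468
Gray = 141.299 → round half up → 141
Gray = 141


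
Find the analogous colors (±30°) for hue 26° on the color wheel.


Base hue: 26°
Left analog: (26 - 30) mod 360 = 356°
Right analog: (26 + 30) mod 360 = 56°
Analogous hues = 356° and 56°


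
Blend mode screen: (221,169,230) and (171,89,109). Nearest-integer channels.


Screen: C = 255 - (255-A)×(255-B)/255, rounded to nearest integer
R: 255 - (255-221)×(255-171)/255 = 255 - 2856/255 ≈ 255 - 11.200 = 243.800 → 244
G: 255 - (255-169)×(255-89)/255 = 255 - 14276/255 ≈ 255 - 55.984 = 199.016 → 199
B: 255 - (255-230)×(255-109)/255 = 255 - 3650/255 ≈ 255 - 14.314 = 240.686 → 241
= RGB(244, 199, 241)


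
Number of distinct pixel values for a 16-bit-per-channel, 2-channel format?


Total bits = 16 bits/channel × 2 channels = 32 bits
Distinct pixel values = 2^32
= 4,294,967,296 pixel values


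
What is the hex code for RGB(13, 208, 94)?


R = 13 → 0D (hex)
G = 208 → D0 (hex)
B = 94 → 5E (hex)
Hex = #0DD05E


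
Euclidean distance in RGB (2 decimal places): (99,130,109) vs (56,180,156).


d = √[(R₁-R₂)² + (G₁-G₂)² + (B₁-B₂)²]
d = √[(99-56)² + (130-180)² + (109-156)²]
d = √[1849 + 2500 + 2209]
d = √6558
d ≈ 80.98


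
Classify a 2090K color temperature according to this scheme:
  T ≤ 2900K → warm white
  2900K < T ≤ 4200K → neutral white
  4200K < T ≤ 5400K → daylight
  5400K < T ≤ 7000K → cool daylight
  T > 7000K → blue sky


Temperature: 2090K
2090K ≤ 2900K → warm white
Classification: warm white


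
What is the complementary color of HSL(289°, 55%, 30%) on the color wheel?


Complement = opposite side of color wheel = hue + 180°
H' = (289 + 180) mod 360 = 109°
S and L unchanged.
= HSL(109°, 55%, 30%)


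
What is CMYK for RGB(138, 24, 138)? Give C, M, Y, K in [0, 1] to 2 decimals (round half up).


R'=138/255≈0.5412, G'=24/255≈0.0941, B'=138/255≈0.5412
K = 1 - max(R',G',B') = 1 - 138/255 = 117/255 = 0.45882… → 0.46
(1-R'-K)/(1-K) simplifies to (max-R)/max with max = 138:
C = (138-138)/138 = 0/138 = 0 → 0.00
M = (138-24)/138 = 114/138 = 0.82608… → 0.83
Y = (138-138)/138 = 0/138 = 0 → 0.00
= CMYK(0.00, 0.83, 0.00, 0.46)


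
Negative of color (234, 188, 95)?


Invert: (255-R, 255-G, 255-B)
R: 255-234 = 21
G: 255-188 = 67
B: 255-95 = 160
= RGB(21, 67, 160)


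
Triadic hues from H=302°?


Triadic: equally spaced at 120° intervals
H1 = 302°
H2 = (302 + 120) mod 360 = 62°
H3 = (302 + 240) mod 360 = 182°
Triadic = 302°, 62°, 182°


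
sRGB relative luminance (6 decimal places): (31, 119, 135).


Linearize each channel (sRGB transfer function): c = v/255; c_lin = c/12.92 if c ≤ 0.04045, else ((c+0.055)/1.055)^2.4
  R: 31/255 ≈ 0.121569 > 0.04045 → ((0.121569+0.055)/1.055)^2.4 ≈ 0.013702
  G: 119/255 ≈ 0.466667 > 0.04045 → ((0.466667+0.055)/1.055)^2.4 ≈ 0.184475
  B: 135/255 ≈ 0.529412 > 0.04045 → ((0.529412+0.055)/1.055)^2.4 ≈ 0.242281
R_lin = 0.013702, G_lin = 0.184475, B_lin = 0.242281
L = 0.2126×R + 0.7152×G + 0.0722×B
L = 0.2126×0.013702 + 0.7152×0.184475 + 0.0722×0.242281
L ≈ 0.152342


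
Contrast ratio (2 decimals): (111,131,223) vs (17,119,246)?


Linearize each sRGB channel c=v/255: c/12.92 if c ≤ 0.04045 else ((c+0.055)/1.055)^2.4
L = 0.2126×R_lin + 0.7152×G_lin + 0.0722×B_lin
Color 1 (111,131,223):
  R=111: 111/255≈0.4353 > 0.04045 → ((0.4353+0.055)/1.055)^2.4 ≈ 0.15896
  G=131: 131/255≈0.5137 > 0.04045 → ((0.5137+0.055)/1.055)^2.4 ≈ 0.22697
  B=223: 223/255≈0.8745 > 0.04045 → ((0.8745+0.055)/1.055)^2.4 ≈ 0.73791
  L1 = 0.2126×0.15896 + 0.7152×0.22697 + 0.0722×0.73791 ≈ 0.24940
Color 2 (17,119,246):
  R=17: 17/255≈0.0667 > 0.04045 → ((0.0667+0.055)/1.055)^2.4 ≈ 0.00561
  G=119: 119/255≈0.4667 > 0.04045 → ((0.4667+0.055)/1.055)^2.4 ≈ 0.18447
  B=246: 246/255≈0.9647 > 0.04045 → ((0.9647+0.055)/1.055)^2.4 ≈ 0.92158
  L2 = 0.2126×0.00561 + 0.7152×0.18447 + 0.0722×0.92158 ≈ 0.19967
Lighter = 0.24940, Darker = 0.19967
Ratio = (L_lighter + 0.05) / (L_darker + 0.05)
Ratio = (0.24940 + 0.05) / (0.19967 + 0.05) = 0.29940 / 0.24967 ≈ 1.1992
Ratio ≈ 1.20:1


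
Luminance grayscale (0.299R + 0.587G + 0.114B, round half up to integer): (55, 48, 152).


Gray = 0.299×R + 0.587×G + 0.114×B
Gray = 0.299×55 + 0.587×48 + 0.114×152
Gray = 16.445 + 28.176 + 17.328
Gray = 61.949 → round half up → 62
Gray = 62


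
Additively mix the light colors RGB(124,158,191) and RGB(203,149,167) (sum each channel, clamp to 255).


Additive: each channel = min(255, C₁+C₂)
R: 124+203 = 327 → 255
G: 158+149 = 307 → 255
B: 191+167 = 358 → 255
= RGB(255, 255, 255)


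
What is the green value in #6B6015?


Color: #6B6015
R = 6B = 107
G = 60 = 96
B = 15 = 21
Green = 96


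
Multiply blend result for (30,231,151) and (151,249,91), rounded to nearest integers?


Multiply: C = A×B/255, rounded to nearest integer
R: 30×151/255 = 4530/255 ≈ 17.765 → 18
G: 231×249/255 = 57519/255 ≈ 225.565 → 226
B: 151×91/255 = 13741/255 ≈ 53.886 → 54
= RGB(18, 226, 54)


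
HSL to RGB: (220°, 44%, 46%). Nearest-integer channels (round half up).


H=220°, S=0.44, L=0.46
C = (1-|2L-1|)×S = (1-|-0.08|)×0.44 = 0.4048
H' = H/60 = 220/60 ≈ 3.6667; X = C×(1-|H' mod 2 - 1|) ≈ 0.1349
m = L - C/2 = 0.46 - 0.2024 = 0.2576
Sector ⌊H'⌋ = 3 → (R',G',B') = (0.0, ≈0.1349, 0.4048)
RGB = ((R'+m)×255, (G'+m)×255, (B'+m)×255) = (65.688, 100.096, 168.912)
Round half up → RGB(66, 100, 169)


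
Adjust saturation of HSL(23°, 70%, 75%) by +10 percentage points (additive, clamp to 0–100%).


Original S = 70%
Adjustment = +10 percentage points
New S = 70 + (10) = 80
Clamp to [0, 100] → 80
= HSL(23°, 80%, 75%)


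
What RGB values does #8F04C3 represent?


8F → 143 (R)
04 → 4 (G)
C3 → 195 (B)
= RGB(143, 4, 195)


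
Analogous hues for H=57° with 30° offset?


Base hue: 57°
Left analog: (57 - 30) mod 360 = 27°
Right analog: (57 + 30) mod 360 = 87°
Analogous hues = 27° and 87°


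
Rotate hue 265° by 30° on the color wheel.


New hue = (H + rotation) mod 360
New hue = (265 + 30) mod 360
= 295 mod 360
= 295°


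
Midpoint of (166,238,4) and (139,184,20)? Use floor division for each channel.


Midpoint: each channel = ⌊(C₁+C₂)/2⌋
R: ⌊(166+139)/2⌋ = 152
G: ⌊(238+184)/2⌋ = 211
B: ⌊(4+20)/2⌋ = 12
= RGB(152, 211, 12)


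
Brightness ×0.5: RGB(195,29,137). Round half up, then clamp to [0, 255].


Multiply each channel by 0.5, round half up, clamp to [0, 255]
R: 195×0.5 = 97.5 → round → 98
G: 29×0.5 = 14.5 → round → 15
B: 137×0.5 = 68.5 → round → 69
= RGB(98, 15, 69)


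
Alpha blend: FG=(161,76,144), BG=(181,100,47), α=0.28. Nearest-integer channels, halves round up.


C = α×F + (1-α)×B, with 1-α = 0.72
R: 0.28×161 + 0.72×181 = 45.08 + 130.32 = 175.40 → 175
G: 0.28×76 + 0.72×100 = 21.28 + 72.00 = 93.28 → 93
B: 0.28×144 + 0.72×47 = 40.32 + 33.84 = 74.16 → 74
= RGB(175, 93, 74)


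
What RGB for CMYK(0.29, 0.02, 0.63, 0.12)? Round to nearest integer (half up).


R = 255 × (1-C) × (1-K) = 255 × 0.71 × 0.88 = 159.324 → 159
G = 255 × (1-M) × (1-K) = 255 × 0.98 × 0.88 = 219.912 → 220
B = 255 × (1-Y) × (1-K) = 255 × 0.37 × 0.88 = 83.028 → 83
= RGB(159, 220, 83)


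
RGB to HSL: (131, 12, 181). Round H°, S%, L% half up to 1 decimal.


Normalize: R'=131/255≈0.5137, G'=12/255≈0.0471, B'=181/255≈0.7098
Max=181/255, Min=12/255, Δ=Max-Min=169/255
L = (Max+Min)/2 = (181+12)/510 = 193/510 = 0.37843… → L = 37.8%
L ≤ 0.5 → S = Δ/(Max+Min) = 169/(181+12) = 169/193 = 0.87564… → S = 87.6%
(the 1/255 factors cancel in S and H, so raw channel differences can be used)
Max is B' → H = 60 × ((R-G)/Δ + 4) = 60 × ((131-12)/169 + 4)
  119/169 + 4 = 0.7041… + 4 = 4.7041…
  H = 60 × 4.7041… = 282.248…° → H = 282.2°
= HSL(282.2°, 87.6%, 37.8%)


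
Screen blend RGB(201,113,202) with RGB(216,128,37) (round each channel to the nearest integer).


Screen: C = 255 - (255-A)×(255-B)/255, rounded to nearest integer
R: 255 - (255-201)×(255-216)/255 = 255 - 2106/255 ≈ 255 - 8.259 = 246.741 → 247
G: 255 - (255-113)×(255-128)/255 = 255 - 18034/255 ≈ 255 - 70.722 = 184.278 → 184
B: 255 - (255-202)×(255-37)/255 = 255 - 11554/255 ≈ 255 - 45.310 = 209.690 → 210
= RGB(247, 184, 210)


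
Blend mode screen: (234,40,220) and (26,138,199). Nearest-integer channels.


Screen: C = 255 - (255-A)×(255-B)/255, rounded to nearest integer
R: 255 - (255-234)×(255-26)/255 = 255 - 4809/255 ≈ 255 - 18.859 = 236.141 → 236
G: 255 - (255-40)×(255-138)/255 = 255 - 25155/255 ≈ 255 - 98.647 = 156.353 → 156
B: 255 - (255-220)×(255-199)/255 = 255 - 1960/255 ≈ 255 - 7.686 = 247.314 → 247
= RGB(236, 156, 247)


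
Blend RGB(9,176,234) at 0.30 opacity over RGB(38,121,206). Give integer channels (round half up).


C = α×F + (1-α)×B, with 1-α = 0.70
R: 0.30×9 + 0.70×38 = 2.70 + 26.60 = 29.30 → 29
G: 0.30×176 + 0.70×121 = 52.80 + 84.70 = 137.50 → 138
B: 0.30×234 + 0.70×206 = 70.20 + 144.20 = 214.40 → 214
= RGB(29, 138, 214)


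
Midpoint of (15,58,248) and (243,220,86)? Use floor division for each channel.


Midpoint: each channel = ⌊(C₁+C₂)/2⌋
R: ⌊(15+243)/2⌋ = 129
G: ⌊(58+220)/2⌋ = 139
B: ⌊(248+86)/2⌋ = 167
= RGB(129, 139, 167)


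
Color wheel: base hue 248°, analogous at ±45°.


Base hue: 248°
Left analog: (248 - 45) mod 360 = 203°
Right analog: (248 + 45) mod 360 = 293°
Analogous hues = 203° and 293°


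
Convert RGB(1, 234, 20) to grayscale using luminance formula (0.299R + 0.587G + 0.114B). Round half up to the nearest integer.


Gray = 0.299×R + 0.587×G + 0.114×B
Gray = 0.299×1 + 0.587×234 + 0.114×20
Gray = 0.299 + 137.358 + 2.280
Gray = 139.937 → round half up → 140
Gray = 140


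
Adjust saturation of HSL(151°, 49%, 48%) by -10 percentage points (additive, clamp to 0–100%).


Original S = 49%
Adjustment = -10 percentage points
New S = 49 + (-10) = 39
Clamp to [0, 100] → 39
= HSL(151°, 39%, 48%)


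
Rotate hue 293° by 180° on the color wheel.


New hue = (H + rotation) mod 360
New hue = (293 + 180) mod 360
= 473 mod 360
= 113°


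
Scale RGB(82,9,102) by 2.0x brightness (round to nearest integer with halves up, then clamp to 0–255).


Multiply each channel by 2.0, round half up, clamp to [0, 255]
R: 82×2.0 = 164
G: 9×2.0 = 18
B: 102×2.0 = 204
= RGB(164, 18, 204)


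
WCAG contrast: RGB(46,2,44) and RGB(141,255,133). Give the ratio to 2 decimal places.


Linearize each sRGB channel c=v/255: c/12.92 if c ≤ 0.04045 else ((c+0.055)/1.055)^2.4
L = 0.2126×R_lin + 0.7152×G_lin + 0.0722×B_lin
Color 1 (46,2,44):
  R=46: 46/255≈0.1804 > 0.04045 → ((0.1804+0.055)/1.055)^2.4 ≈ 0.02732
  G=2: 2/255≈0.0078 ≤ 0.04045 → 0.0078/12.92 ≈ 0.00061
  B=44: 44/255≈0.1725 > 0.04045 → ((0.1725+0.055)/1.055)^2.4 ≈ 0.02519
  L1 = 0.2126×0.02732 + 0.7152×0.00061 + 0.0722×0.02519 ≈ 0.00806
Color 2 (141,255,133):
  R=141: 141/255≈0.5529 > 0.04045 → ((0.5529+0.055)/1.055)^2.4 ≈ 0.26636
  G=255: 255/255≈1.0000 > 0.04045 → ((1.0000+0.055)/1.055)^2.4 ≈ 1.00000
  B=133: 133/255≈0.5216 > 0.04045 → ((0.5216+0.055)/1.055)^2.4 ≈ 0.23455
  L2 = 0.2126×0.26636 + 0.7152×1.00000 + 0.0722×0.23455 ≈ 0.78876
Lighter = 0.78876, Darker = 0.00806
Ratio = (L_lighter + 0.05) / (L_darker + 0.05)
Ratio = (0.78876 + 0.05) / (0.00806 + 0.05) = 0.83876 / 0.05806 ≈ 14.4462
Ratio ≈ 14.45:1


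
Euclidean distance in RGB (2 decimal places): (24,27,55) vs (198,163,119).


d = √[(R₁-R₂)² + (G₁-G₂)² + (B₁-B₂)²]
d = √[(24-198)² + (27-163)² + (55-119)²]
d = √[30276 + 18496 + 4096]
d = √52868
d ≈ 229.93
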